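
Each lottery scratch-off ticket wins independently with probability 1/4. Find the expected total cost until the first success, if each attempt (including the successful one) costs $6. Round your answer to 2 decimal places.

$24.00

E[#attempts] = 1/p = 4; E[cost] = 6·4 = 24.
≈ 24.00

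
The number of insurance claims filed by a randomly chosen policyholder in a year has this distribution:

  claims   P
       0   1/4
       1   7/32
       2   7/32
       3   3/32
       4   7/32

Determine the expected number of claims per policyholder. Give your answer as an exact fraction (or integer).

29/16

E[X] = (1/4)·0 + (7/32)·1 + (7/32)·2 + (3/32)·3 + (7/32)·4
     = 29/16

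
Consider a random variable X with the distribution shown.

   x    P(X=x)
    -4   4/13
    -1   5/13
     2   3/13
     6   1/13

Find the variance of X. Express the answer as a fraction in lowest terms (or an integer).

E[X] = (4/13)·(-4) + (5/13)·(-1) + (3/13)·2 + (1/13)·6 = -9/13
E[X²] = (4/13)·16 + (5/13)·1 + (3/13)·4 + (1/13)·36 = 9
Var(X) = 9 − (-9/13)² = 1440/169

1440/169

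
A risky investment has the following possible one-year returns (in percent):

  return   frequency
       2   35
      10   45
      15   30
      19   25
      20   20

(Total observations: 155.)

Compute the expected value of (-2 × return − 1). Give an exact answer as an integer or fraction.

Total = 155, so P(return=2) = 35/155, etc.
E[-2x-1] = (7/31)·(-5) + (9/31)·(-21) + (6/31)·(-31) + (5/31)·(-39) + (4/31)·(-41)
     = -769/31

-769/31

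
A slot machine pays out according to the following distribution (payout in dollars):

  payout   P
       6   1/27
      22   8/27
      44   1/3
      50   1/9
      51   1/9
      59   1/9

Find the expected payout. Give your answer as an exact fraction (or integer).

1058/27 dollars

E[X] = (1/27)·6 + (8/27)·22 + (1/3)·44 + (1/9)·50 + (1/9)·51 + (1/9)·59
     = 1058/27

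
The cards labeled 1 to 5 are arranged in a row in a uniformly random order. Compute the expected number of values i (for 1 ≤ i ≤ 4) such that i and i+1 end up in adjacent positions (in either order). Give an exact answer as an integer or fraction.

8/5

For each i ∈ {1,…,4}, let Xᵢ = 1 if i and i+1 are adjacent. P(Xᵢ=1) = 2·(5−1)!/5! = 2/5.
By linearity, E[ΣXᵢ] = (4)·(2/5) = 8/5.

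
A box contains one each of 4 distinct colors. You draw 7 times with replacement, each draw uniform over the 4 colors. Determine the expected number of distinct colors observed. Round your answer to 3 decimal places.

3.466

Let Xⱼ=1 if type j appears at least once. P(Xⱼ=1) = 1 − ((4−1)/4)^7 = 14197/16384.
E[#distinct] = 4·14197/16384 = 14197/4096.
≈ 3.466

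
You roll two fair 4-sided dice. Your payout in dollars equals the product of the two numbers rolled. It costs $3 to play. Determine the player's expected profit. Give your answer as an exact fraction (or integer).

Distribution of the product of the two numbers rolled: 1 w.p. 1/16, 2 w.p. 1/8, 3 w.p. 1/8, 4 w.p. 3/16, 6 w.p. 1/8, 8 w.p. 1/8, …
E[payout] = (1/16)·1 + (1/8)·2 + (1/8)·3 + (3/16)·4 + (1/8)·6 + (1/8)·8 + (1/16)·9 + (1/8)·12 + (1/16)·16 = 25/4
Expected profit = 25/4 − 3 = 13/4

13/4 dollars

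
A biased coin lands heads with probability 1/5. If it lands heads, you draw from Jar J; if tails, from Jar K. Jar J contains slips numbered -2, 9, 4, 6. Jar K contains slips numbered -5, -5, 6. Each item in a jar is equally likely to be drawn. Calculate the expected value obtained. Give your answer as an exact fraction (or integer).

E[X | Jar J] = (-2 + 9 + 4 + 6)/4 = 17/4
E[X | Jar K] = (-5 − 5 + 6)/3 = -4/3
E[X] = (1/5)·17/4 + (4/5)·(-4/3) = -13/60

-13/60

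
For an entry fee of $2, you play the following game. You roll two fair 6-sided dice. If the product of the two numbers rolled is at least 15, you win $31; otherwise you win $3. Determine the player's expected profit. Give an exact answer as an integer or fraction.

E[payout] = (23/36)·3 + (13/36)·31 = 118/9
Expected profit = 118/9 − 2 = 100/9

100/9 dollars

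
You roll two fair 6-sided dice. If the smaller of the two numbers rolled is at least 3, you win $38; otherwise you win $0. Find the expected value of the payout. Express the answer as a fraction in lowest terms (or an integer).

E[payout] = (5/9)·0 + (4/9)·38 = 152/9

152/9 dollars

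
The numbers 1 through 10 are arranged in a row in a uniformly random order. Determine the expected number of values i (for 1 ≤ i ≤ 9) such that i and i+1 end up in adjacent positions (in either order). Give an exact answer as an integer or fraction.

For each i ∈ {1,…,9}, let Xᵢ = 1 if i and i+1 are adjacent. P(Xᵢ=1) = 2·(10−1)!/10! = 2/10.
By linearity, E[ΣXᵢ] = (9)·(2/10) = 9/5.

9/5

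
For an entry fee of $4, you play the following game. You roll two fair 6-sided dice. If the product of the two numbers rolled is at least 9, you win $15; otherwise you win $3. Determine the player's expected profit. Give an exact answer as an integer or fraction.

E[payout] = (4/9)·3 + (5/9)·15 = 29/3
Expected profit = 29/3 − 4 = 17/3

17/3 dollars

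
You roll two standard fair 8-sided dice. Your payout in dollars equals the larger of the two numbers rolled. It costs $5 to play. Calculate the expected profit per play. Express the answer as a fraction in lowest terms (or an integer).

13/16 dollars

Distribution of the larger of the two numbers rolled: 1 w.p. 1/64, 2 w.p. 3/64, 3 w.p. 5/64, 4 w.p. 7/64, 5 w.p. 9/64, 6 w.p. 11/64, …
E[payout] = (1/64)·1 + (3/64)·2 + (5/64)·3 + (7/64)·4 + (9/64)·5 + (11/64)·6 + (13/64)·7 + (15/64)·8 = 93/16
Expected profit = 93/16 − 5 = 13/16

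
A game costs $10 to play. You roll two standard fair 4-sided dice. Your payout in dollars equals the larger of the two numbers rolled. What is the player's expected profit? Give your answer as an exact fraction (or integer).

-55/8 dollars

Distribution of the larger of the two numbers rolled: 1 w.p. 1/16, 2 w.p. 3/16, 3 w.p. 5/16, 4 w.p. 7/16
E[payout] = (1/16)·1 + (3/16)·2 + (5/16)·3 + (7/16)·4 = 25/8
Expected profit = 25/8 − 10 = -55/8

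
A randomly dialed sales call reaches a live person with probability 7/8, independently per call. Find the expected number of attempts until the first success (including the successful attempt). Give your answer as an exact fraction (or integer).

8/7

For a geometric distribution, E[trials] = 1/p = 1/(7/8) = 8/7.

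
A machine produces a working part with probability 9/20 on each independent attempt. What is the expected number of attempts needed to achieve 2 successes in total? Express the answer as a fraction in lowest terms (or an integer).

By linearity (sum of 2 independent geometric waits), E[trials] = 2/p = 2/(9/20) = 40/9.

40/9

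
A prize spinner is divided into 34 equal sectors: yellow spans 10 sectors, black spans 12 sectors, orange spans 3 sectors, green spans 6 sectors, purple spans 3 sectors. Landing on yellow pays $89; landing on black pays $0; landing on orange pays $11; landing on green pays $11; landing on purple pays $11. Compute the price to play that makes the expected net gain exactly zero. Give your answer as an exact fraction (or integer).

E[payout] = (10/34)·89 + (12/34)·0 + (3/34)·11 + (6/34)·11 + (3/34)·11 = 511/17
Fair fee = E[payout] = 511/17

511/17 dollars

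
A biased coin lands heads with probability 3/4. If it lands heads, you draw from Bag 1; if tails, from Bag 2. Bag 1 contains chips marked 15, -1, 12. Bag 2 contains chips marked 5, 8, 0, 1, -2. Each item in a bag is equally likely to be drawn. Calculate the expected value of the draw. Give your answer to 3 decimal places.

7.100

E[X | Bag 1] = (15 − 1 + 12)/3 = 26/3
E[X | Bag 2] = (5 + 8 + 0 + 1 − 2)/5 = 12/5
E[X] = (3/4)·26/3 + (1/4)·12/5 = 71/10 ≈ 7.100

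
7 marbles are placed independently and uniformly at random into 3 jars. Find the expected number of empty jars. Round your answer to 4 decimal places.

Let Xⱼ=1 if jar j is empty. P(Xⱼ=1) = ((3-1)/3)^7 = 128/2187.
By linearity, E[#empty] = 3·128/2187 = 128/729.
≈ 0.1756

0.1756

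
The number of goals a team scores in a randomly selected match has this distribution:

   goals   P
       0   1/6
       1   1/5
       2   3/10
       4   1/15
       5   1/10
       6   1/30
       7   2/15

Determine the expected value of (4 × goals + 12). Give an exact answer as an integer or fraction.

114/5

E[4x+12] = (1/6)·12 + (1/5)·16 + (3/10)·20 + (1/15)·28 + (1/10)·32 + (1/30)·36 + (2/15)·40
     = 114/5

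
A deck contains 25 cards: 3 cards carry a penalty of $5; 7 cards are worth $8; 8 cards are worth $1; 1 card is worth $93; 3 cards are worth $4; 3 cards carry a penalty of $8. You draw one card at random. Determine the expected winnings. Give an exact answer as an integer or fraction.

E[payout] = (3/25)·(-5) + (7/25)·8 + (8/25)·1 + (1/25)·93 + (3/25)·4 + (3/25)·(-8) = 26/5

26/5 dollars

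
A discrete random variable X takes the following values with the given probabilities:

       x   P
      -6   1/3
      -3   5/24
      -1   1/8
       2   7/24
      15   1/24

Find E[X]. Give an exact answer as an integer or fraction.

E[X] = (1/3)·(-6) + (5/24)·(-3) + (1/8)·(-1) + (7/24)·2 + (1/24)·15
     = -37/24

-37/24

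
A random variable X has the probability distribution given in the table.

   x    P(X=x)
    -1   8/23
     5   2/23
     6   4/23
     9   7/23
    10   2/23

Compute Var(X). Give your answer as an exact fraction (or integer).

10406/529

E[X] = (8/23)·(-1) + (2/23)·5 + (4/23)·6 + (7/23)·9 + (2/23)·10 = 109/23
E[X²] = (8/23)·1 + (2/23)·25 + (4/23)·36 + (7/23)·81 + (2/23)·100 = 969/23
Var(X) = 969/23 − (109/23)² = 10406/529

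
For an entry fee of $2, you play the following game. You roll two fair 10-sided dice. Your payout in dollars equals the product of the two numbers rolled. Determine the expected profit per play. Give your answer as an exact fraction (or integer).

Distribution of the product of the two numbers rolled: 1 w.p. 1/100, 2 w.p. 1/50, 3 w.p. 1/50, 4 w.p. 3/100, 5 w.p. 1/50, 6 w.p. 1/25, …
E[payout] = (1/100)·1 + (1/50)·2 + (1/50)·3 + (3/100)·4 + (1/50)·5 + (1/25)·6 + (1/50)·7 + (1/25)·8 + (3/100)·9 + (1/25)·10 + (1/25)·12 + (1/50)·14 + (1/50)·15 + (3/100)·16 + (1/25)·18 + (1/25)·20 + (1/50)·21 + (1/25)·24 + (1/100)·25 + (1/50)·27 + (1/50)·28 + (1/25)·30 + (1/50)·32 + (1/50)·35 + (3/100)·36 + (1/25)·40 + (1/50)·42 + (1/50)·45 + (1/50)·48 + (1/100)·49 + (1/50)·50 + (1/50)·54 + (1/50)·56 + (1/50)·60 + (1/50)·63 + (1/100)·64 + (1/50)·70 + (1/50)·72 + (1/50)·80 + (1/100)·81 + (1/50)·90 + (1/100)·100 = 121/4
Expected profit = 121/4 − 2 = 113/4

113/4 dollars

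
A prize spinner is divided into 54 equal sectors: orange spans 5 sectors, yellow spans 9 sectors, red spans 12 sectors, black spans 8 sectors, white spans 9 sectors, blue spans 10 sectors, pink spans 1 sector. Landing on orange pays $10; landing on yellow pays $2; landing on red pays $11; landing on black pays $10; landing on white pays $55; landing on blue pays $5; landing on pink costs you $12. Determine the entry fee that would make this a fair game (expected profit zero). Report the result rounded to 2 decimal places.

E[payout] = (5/54)·10 + (9/54)·2 + (12/54)·11 + (8/54)·10 + (9/54)·55 + (10/54)·5 + (1/54)·(-12) = 271/18
Fair fee = E[payout] = 271/18 ≈ $15.06

$15.06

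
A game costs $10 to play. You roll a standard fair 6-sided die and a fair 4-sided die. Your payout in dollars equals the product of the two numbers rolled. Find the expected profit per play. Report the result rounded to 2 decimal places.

-$1.25

Distribution of the product of the two numbers rolled: 1 w.p. 1/24, 2 w.p. 1/12, 3 w.p. 1/12, 4 w.p. 1/8, 5 w.p. 1/24, 6 w.p. 1/8, …
E[payout] = (1/24)·1 + (1/12)·2 + (1/12)·3 + (1/8)·4 + (1/24)·5 + (1/8)·6 + (1/12)·8 + (1/24)·9 + (1/24)·10 + (1/8)·12 + (1/24)·15 + (1/24)·16 + (1/24)·18 + (1/24)·20 + (1/24)·24 = 35/4
Expected profit = 35/4 − 10 = -5/4 ≈ -$1.25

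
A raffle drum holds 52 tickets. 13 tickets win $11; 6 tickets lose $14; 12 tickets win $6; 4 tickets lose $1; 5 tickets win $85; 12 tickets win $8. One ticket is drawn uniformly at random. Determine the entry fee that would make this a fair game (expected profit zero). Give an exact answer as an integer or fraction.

162/13 dollars

E[payout] = (13/52)·11 + (6/52)·(-14) + (12/52)·6 + (4/52)·(-1) + (5/52)·85 + (12/52)·8 = 162/13
Fair fee = E[payout] = 162/13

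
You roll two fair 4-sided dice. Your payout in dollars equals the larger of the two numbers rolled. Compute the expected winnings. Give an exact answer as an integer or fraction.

Distribution of the larger of the two numbers rolled: 1 w.p. 1/16, 2 w.p. 3/16, 3 w.p. 5/16, 4 w.p. 7/16
E[payout] = (1/16)·1 + (3/16)·2 + (5/16)·3 + (7/16)·4 = 25/8

25/8 dollars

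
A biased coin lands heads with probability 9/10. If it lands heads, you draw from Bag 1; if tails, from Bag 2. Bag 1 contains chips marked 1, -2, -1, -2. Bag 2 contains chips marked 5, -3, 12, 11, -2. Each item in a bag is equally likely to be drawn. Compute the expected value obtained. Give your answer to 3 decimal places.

E[X | Bag 1] = (1 − 2 − 1 − 2)/4 = -1
E[X | Bag 2] = (5 − 3 + 12 + 11 − 2)/5 = 23/5
E[X] = (9/10)·(-1) + (1/10)·23/5 = -11/25 ≈ -0.440

-0.440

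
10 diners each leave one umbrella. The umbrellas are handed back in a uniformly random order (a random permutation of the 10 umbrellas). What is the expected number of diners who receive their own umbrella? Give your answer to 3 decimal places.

1.000

Let Xᵢ = 1 if person i gets their own umbrella. For each i, P(Xᵢ=1) = 1/10.
By linearity of expectation, E[X₁+…+X_10] = 10·(1/10) = 1.
≈ 1.000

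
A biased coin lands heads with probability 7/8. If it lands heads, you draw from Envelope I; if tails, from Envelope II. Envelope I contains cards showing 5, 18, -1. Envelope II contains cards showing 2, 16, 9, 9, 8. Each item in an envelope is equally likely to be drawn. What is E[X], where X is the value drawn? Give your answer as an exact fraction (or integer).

E[X | Envelope I] = (5 + 18 − 1)/3 = 22/3
E[X | Envelope II] = (2 + 16 + 9 + 9 + 8)/5 = 44/5
E[X] = (7/8)·22/3 + (1/8)·44/5 = 451/60

451/60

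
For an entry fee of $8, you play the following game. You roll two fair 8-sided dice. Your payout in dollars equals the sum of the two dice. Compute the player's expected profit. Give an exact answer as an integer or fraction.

Distribution of the sum of the two dice: 2 w.p. 1/64, 3 w.p. 1/32, 4 w.p. 3/64, 5 w.p. 1/16, 6 w.p. 5/64, 7 w.p. 3/32, …
E[payout] = (1/64)·2 + (1/32)·3 + (3/64)·4 + (1/16)·5 + (5/64)·6 + (3/32)·7 + (7/64)·8 + (1/8)·9 + (7/64)·10 + (3/32)·11 + (5/64)·12 + (1/16)·13 + (3/64)·14 + (1/32)·15 + (1/64)·16 = 9
Expected profit = 9 − 8 = 1

$1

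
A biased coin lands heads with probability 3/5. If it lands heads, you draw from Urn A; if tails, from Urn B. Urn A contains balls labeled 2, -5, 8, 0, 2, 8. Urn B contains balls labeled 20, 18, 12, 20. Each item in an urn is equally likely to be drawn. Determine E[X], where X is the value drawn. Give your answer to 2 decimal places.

E[X | Urn A] = (2 − 5 + 8 + 0 + 2 + 8)/6 = 5/2
E[X | Urn B] = (20 + 18 + 12 + 20)/4 = 35/2
E[X] = (3/5)·5/2 + (2/5)·35/2 = 17/2 ≈ 8.50

8.50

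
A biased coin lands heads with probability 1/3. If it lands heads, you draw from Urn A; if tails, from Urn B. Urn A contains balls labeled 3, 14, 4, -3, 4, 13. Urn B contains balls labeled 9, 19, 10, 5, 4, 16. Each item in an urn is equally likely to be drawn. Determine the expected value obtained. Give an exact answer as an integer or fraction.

E[X | Urn A] = (3 + 14 + 4 − 3 + 4 + 13)/6 = 35/6
E[X | Urn B] = (9 + 19 + 10 + 5 + 4 + 16)/6 = 21/2
E[X] = (1/3)·35/6 + (2/3)·21/2 = 161/18

161/18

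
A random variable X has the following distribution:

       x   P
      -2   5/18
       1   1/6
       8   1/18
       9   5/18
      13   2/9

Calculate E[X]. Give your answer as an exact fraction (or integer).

E[X] = (5/18)·(-2) + (1/6)·1 + (1/18)·8 + (5/18)·9 + (2/9)·13
     = 49/9

49/9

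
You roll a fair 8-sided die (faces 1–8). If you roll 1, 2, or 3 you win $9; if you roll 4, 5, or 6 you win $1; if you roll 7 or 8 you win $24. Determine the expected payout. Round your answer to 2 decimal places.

$9.75

E[payout] = (3/8)·1 + (3/8)·9 + (1/4)·24 = 39/4
≈ $9.75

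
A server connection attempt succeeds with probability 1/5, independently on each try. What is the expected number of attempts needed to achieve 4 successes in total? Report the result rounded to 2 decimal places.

By linearity (sum of 4 independent geometric waits), E[trials] = 4/p = 4/(1/5) = 20.
≈ 20.00

20.00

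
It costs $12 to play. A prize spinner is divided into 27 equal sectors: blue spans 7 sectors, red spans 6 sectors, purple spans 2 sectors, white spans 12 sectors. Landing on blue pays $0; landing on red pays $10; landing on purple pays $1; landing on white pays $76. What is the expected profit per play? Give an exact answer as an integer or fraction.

E[payout] = (7/27)·0 + (6/27)·10 + (2/27)·1 + (12/27)·76 = 974/27
Expected profit = 974/27 − 12 = 650/27

650/27 dollars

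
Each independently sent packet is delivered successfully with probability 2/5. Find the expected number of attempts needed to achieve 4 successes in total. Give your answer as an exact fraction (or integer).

10

By linearity (sum of 4 independent geometric waits), E[trials] = 4/p = 4/(2/5) = 10.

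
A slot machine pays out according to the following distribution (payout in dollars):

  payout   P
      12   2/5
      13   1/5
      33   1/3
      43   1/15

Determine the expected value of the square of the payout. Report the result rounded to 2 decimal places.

E[X²] = (2/5)·144 + (1/5)·169 + (1/3)·1089 + (1/15)·1849
     = 1733/3 ≈ 577.67

577.67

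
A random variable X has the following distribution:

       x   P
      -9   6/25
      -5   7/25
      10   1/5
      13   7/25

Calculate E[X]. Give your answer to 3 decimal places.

2.080

E[X] = (6/25)·(-9) + (7/25)·(-5) + (1/5)·10 + (7/25)·13
     = 52/25 ≈ 2.080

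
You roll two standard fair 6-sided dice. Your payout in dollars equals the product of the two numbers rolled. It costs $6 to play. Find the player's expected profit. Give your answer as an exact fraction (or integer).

25/4 dollars

Distribution of the product of the two numbers rolled: 1 w.p. 1/36, 2 w.p. 1/18, 3 w.p. 1/18, 4 w.p. 1/12, 5 w.p. 1/18, 6 w.p. 1/9, …
E[payout] = (1/36)·1 + (1/18)·2 + (1/18)·3 + (1/12)·4 + (1/18)·5 + (1/9)·6 + (1/18)·8 + (1/36)·9 + (1/18)·10 + (1/9)·12 + (1/18)·15 + (1/36)·16 + (1/18)·18 + (1/18)·20 + (1/18)·24 + (1/36)·25 + (1/18)·30 + (1/36)·36 = 49/4
Expected profit = 49/4 − 6 = 25/4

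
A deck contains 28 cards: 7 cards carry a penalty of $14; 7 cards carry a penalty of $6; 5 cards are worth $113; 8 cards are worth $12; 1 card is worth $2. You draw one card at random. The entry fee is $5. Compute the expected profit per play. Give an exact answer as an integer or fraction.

383/28 dollars

E[payout] = (7/28)·(-14) + (7/28)·(-6) + (5/28)·113 + (8/28)·12 + (1/28)·2 = 523/28
Expected profit = 523/28 − 5 = 383/28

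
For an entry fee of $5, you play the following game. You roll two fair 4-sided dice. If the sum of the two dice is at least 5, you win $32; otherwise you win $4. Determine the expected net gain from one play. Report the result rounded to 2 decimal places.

$16.50

E[payout] = (3/8)·4 + (5/8)·32 = 43/2
Expected profit = 43/2 − 5 = 33/2 ≈ $16.50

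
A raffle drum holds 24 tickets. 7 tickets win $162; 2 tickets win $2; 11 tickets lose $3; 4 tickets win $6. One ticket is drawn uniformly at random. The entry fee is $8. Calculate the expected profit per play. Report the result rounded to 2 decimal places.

E[payout] = (7/24)·162 + (2/24)·2 + (11/24)·(-3) + (4/24)·6 = 1129/24
Expected profit = 1129/24 − 8 = 937/24 ≈ $39.04

$39.04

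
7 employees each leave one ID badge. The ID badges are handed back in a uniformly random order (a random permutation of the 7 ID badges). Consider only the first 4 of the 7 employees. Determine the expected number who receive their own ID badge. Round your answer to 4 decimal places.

0.5714

Let Xᵢ = 1 if person i gets their own ID badge. For each i, P(Xᵢ=1) = 1/7.
By linearity of expectation, E[X₁+…+X_4] = 4·(1/7) = 4/7.
≈ 0.5714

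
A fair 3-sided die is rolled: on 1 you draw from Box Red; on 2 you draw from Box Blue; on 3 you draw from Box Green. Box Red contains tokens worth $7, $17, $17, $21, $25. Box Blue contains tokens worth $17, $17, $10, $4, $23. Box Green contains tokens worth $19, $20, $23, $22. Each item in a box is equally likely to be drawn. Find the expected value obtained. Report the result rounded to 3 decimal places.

$17.533

E[X | Box Red] = (7 + 17 + 17 + 21 + 25)/5 = 87/5
E[X | Box Blue] = (17 + 17 + 10 + 4 + 23)/5 = 71/5
E[X | Box Green] = (19 + 20 + 23 + 22)/4 = 21
E[X] = (1/3)·87/5 + (1/3)·71/5 + (1/3)·21 = 263/15 ≈ 17.533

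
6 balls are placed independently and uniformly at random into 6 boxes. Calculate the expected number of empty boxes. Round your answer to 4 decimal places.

2.0094

Let Xⱼ=1 if box j is empty. P(Xⱼ=1) = ((6-1)/6)^6 = 15625/46656.
By linearity, E[#empty] = 6·15625/46656 = 15625/7776.
≈ 2.0094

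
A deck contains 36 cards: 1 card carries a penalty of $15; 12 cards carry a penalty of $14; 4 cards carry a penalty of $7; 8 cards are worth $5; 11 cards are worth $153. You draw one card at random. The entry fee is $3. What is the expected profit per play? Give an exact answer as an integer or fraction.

$39

E[payout] = (1/36)·(-15) + (12/36)·(-14) + (4/36)·(-7) + (8/36)·5 + (11/36)·153 = 42
Expected profit = 42 − 3 = 39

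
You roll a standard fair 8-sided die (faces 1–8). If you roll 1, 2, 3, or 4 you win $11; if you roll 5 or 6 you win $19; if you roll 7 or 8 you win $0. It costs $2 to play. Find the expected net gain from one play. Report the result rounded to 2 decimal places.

E[payout] = (1/4)·0 + (1/2)·11 + (1/4)·19 = 41/4
Expected profit = 41/4 − 2 = 33/4 ≈ $8.25

$8.25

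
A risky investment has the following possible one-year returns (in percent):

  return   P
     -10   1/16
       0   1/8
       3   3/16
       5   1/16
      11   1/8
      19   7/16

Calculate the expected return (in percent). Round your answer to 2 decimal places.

E[X] = (1/16)·(-10) + (1/8)·0 + (3/16)·3 + (1/16)·5 + (1/8)·11 + (7/16)·19
     = 159/16 ≈ 9.94

9.94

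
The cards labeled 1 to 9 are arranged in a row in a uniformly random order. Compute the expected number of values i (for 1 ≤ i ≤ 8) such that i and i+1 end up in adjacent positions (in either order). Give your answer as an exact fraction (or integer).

For each i ∈ {1,…,8}, let Xᵢ = 1 if i and i+1 are adjacent. P(Xᵢ=1) = 2·(9−1)!/9! = 2/9.
By linearity, E[ΣXᵢ] = (8)·(2/9) = 16/9.

16/9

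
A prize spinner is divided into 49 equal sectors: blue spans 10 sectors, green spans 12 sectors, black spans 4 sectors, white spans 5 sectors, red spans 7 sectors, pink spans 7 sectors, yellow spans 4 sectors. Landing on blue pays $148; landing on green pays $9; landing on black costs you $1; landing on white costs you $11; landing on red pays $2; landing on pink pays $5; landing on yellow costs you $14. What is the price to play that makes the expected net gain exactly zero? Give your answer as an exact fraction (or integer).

E[payout] = (10/49)·148 + (12/49)·9 + (4/49)·(-1) + (5/49)·(-11) + (7/49)·2 + (7/49)·5 + (4/49)·(-14) = 1522/49
Fair fee = E[payout] = 1522/49

1522/49 dollars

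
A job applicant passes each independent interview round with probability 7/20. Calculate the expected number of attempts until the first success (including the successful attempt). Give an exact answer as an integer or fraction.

For a geometric distribution, E[trials] = 1/p = 1/(7/20) = 20/7.

20/7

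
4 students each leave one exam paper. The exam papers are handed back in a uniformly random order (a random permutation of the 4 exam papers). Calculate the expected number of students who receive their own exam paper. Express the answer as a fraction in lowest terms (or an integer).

Let Xᵢ = 1 if person i gets their own exam paper. For each i, P(Xᵢ=1) = 1/4.
By linearity of expectation, E[X₁+…+X_4] = 4·(1/4) = 1.

1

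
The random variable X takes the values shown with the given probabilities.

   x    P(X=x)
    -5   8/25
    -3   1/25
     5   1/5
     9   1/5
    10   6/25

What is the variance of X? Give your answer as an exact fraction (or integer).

E[X] = (8/25)·(-5) + (1/25)·(-3) + (1/5)·5 + (1/5)·9 + (6/25)·10 = 87/25
E[X²] = (8/25)·25 + (1/25)·9 + (1/5)·25 + (1/5)·81 + (6/25)·100 = 1339/25
Var(X) = 1339/25 − (87/25)² = 25906/625

25906/625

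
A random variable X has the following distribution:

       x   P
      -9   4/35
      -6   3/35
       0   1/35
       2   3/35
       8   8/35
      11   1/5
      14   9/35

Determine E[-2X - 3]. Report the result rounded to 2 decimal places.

-15.51

E[-2x-3] = (4/35)·15 + (3/35)·9 + (1/35)·(-3) + (3/35)·(-7) + (8/35)·(-19) + (1/5)·(-25) + (9/35)·(-31)
     = -543/35 ≈ -15.51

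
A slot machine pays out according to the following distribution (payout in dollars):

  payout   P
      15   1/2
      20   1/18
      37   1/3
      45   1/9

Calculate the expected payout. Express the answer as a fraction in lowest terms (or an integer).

E[X] = (1/2)·15 + (1/18)·20 + (1/3)·37 + (1/9)·45
     = 467/18

467/18 dollars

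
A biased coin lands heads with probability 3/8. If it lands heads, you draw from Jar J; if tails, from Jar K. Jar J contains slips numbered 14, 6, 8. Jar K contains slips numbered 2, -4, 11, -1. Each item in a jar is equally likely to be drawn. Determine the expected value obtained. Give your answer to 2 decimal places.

4.75

E[X | Jar J] = (14 + 6 + 8)/3 = 28/3
E[X | Jar K] = (2 − 4 + 11 − 1)/4 = 2
E[X] = (3/8)·28/3 + (5/8)·2 = 19/4 ≈ 4.75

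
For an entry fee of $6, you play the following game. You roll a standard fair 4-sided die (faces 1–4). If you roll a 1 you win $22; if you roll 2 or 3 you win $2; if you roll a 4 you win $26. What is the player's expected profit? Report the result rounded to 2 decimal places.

$7.00

E[payout] = (1/2)·2 + (1/4)·22 + (1/4)·26 = 13
Expected profit = 13 − 6 = 7 ≈ $7.00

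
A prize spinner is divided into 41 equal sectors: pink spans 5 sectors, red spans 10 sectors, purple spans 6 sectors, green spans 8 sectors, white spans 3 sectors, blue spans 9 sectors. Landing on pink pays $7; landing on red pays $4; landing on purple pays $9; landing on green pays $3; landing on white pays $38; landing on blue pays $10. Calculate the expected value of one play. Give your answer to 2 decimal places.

E[payout] = (5/41)·7 + (10/41)·4 + (6/41)·9 + (8/41)·3 + (3/41)·38 + (9/41)·10 = 357/41
≈ $8.71

$8.71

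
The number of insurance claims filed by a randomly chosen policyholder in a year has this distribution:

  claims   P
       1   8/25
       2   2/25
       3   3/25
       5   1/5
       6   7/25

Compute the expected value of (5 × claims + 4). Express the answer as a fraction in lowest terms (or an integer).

E[5x+4] = (8/25)·9 + (2/25)·14 + (3/25)·19 + (1/5)·29 + (7/25)·34
     = 108/5

108/5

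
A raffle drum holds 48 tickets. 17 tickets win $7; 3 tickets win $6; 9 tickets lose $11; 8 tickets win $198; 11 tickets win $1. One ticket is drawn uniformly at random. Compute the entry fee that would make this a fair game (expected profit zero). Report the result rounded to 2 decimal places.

$34.02

E[payout] = (17/48)·7 + (3/48)·6 + (9/48)·(-11) + (8/48)·198 + (11/48)·1 = 1633/48
Fair fee = E[payout] = 1633/48 ≈ $34.02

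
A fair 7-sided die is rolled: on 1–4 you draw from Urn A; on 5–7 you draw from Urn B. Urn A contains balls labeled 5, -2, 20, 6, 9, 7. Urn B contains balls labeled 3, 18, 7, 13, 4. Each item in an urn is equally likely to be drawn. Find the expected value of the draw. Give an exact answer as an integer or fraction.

E[X | Urn A] = (5 − 2 + 20 + 6 + 9 + 7)/6 = 15/2
E[X | Urn B] = (3 + 18 + 7 + 13 + 4)/5 = 9
E[X] = (4/7)·15/2 + (3/7)·9 = 57/7

57/7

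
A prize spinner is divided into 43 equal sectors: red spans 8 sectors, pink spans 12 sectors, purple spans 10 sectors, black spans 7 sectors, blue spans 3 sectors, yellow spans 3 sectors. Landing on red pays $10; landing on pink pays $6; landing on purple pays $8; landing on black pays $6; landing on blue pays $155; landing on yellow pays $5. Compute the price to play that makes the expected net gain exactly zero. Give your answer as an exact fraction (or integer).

754/43 dollars

E[payout] = (8/43)·10 + (12/43)·6 + (10/43)·8 + (7/43)·6 + (3/43)·155 + (3/43)·5 = 754/43
Fair fee = E[payout] = 754/43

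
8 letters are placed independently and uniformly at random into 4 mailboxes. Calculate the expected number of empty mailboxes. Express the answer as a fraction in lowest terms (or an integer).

Let Xⱼ=1 if mailbox j is empty. P(Xⱼ=1) = ((4-1)/4)^8 = 6561/65536.
By linearity, E[#empty] = 4·6561/65536 = 6561/16384.

6561/16384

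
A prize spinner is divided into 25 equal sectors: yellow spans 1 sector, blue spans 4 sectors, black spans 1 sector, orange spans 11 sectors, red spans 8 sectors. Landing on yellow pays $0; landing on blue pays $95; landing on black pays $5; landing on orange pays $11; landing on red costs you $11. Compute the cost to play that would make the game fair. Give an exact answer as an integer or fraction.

418/25 dollars

E[payout] = (1/25)·0 + (4/25)·95 + (1/25)·5 + (11/25)·11 + (8/25)·(-11) = 418/25
Fair fee = E[payout] = 418/25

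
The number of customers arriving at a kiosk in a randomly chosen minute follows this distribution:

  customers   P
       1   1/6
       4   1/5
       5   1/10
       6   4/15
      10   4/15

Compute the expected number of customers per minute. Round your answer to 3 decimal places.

E[X] = (1/6)·1 + (1/5)·4 + (1/10)·5 + (4/15)·6 + (4/15)·10
     = 86/15 ≈ 5.733

5.733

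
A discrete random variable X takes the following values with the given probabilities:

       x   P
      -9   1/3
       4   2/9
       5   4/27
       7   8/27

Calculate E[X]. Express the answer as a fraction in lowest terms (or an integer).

19/27

E[X] = (1/3)·(-9) + (2/9)·4 + (4/27)·5 + (8/27)·7
     = 19/27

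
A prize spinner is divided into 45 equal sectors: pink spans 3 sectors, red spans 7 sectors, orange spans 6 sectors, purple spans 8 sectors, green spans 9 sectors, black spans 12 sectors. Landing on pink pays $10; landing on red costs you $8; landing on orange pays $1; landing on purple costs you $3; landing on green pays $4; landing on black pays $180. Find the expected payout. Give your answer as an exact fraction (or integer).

E[payout] = (3/45)·10 + (7/45)·(-8) + (6/45)·1 + (8/45)·(-3) + (9/45)·4 + (12/45)·180 = 2152/45

2152/45 dollars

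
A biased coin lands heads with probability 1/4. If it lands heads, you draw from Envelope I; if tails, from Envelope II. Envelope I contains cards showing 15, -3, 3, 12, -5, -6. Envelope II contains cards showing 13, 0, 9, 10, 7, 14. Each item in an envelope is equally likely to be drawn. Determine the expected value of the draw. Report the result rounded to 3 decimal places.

7.292

E[X | Envelope I] = (15 − 3 + 3 + 12 − 5 − 6)/6 = 8/3
E[X | Envelope II] = (13 + 0 + 9 + 10 + 7 + 14)/6 = 53/6
E[X] = (1/4)·8/3 + (3/4)·53/6 = 175/24 ≈ 7.292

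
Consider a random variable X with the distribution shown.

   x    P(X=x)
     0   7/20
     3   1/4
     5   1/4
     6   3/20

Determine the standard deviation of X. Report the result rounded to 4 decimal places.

2.3431

E[X] = 29/10, E[X²] = 139/10
Var(X) = E[X²] − (E[X])² = 139/10 − 841/100 = 549/100
SD(X) = √(549/100) ≈ 2.3431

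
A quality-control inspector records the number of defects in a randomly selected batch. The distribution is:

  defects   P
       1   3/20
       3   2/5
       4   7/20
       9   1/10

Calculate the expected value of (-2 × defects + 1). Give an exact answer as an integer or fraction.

-63/10

E[-2x+1] = (3/20)·(-1) + (2/5)·(-5) + (7/20)·(-7) + (1/10)·(-17)
     = -63/10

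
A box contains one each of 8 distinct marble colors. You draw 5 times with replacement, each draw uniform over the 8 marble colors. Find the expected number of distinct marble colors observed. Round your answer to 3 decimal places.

Let Xⱼ=1 if type j appears at least once. P(Xⱼ=1) = 1 − ((8−1)/8)^5 = 15961/32768.
E[#distinct] = 8·15961/32768 = 15961/4096.
≈ 3.897

3.897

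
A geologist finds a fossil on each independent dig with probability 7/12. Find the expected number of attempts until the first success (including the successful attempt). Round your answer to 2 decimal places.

1.71

For a geometric distribution, E[trials] = 1/p = 1/(7/12) = 12/7.
≈ 1.71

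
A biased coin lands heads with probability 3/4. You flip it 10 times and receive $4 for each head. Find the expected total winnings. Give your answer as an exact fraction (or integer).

$30

E[#heads] = 10·3/4 = 15/2 (linearity over flips).
E[winnings] = 4·15/2 = 30.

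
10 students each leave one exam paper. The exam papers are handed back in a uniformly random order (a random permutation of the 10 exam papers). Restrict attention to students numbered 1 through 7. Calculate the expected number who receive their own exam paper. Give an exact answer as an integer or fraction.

Let Xᵢ = 1 if person i gets their own exam paper. For each i, P(Xᵢ=1) = 1/10.
By linearity of expectation, E[X₁+…+X_7] = 7·(1/10) = 7/10.

7/10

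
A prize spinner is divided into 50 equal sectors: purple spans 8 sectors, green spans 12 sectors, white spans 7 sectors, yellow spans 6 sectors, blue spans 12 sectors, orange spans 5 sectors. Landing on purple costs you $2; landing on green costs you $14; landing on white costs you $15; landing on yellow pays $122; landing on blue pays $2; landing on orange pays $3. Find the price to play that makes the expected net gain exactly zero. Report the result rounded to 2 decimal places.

E[payout] = (8/50)·(-2) + (12/50)·(-14) + (7/50)·(-15) + (6/50)·122 + (12/50)·2 + (5/50)·3 = 241/25
Fair fee = E[payout] = 241/25 ≈ $9.64

$9.64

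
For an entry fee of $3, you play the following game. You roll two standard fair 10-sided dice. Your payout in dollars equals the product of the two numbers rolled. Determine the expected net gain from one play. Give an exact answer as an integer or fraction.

Distribution of the product of the two numbers rolled: 1 w.p. 1/100, 2 w.p. 1/50, 3 w.p. 1/50, 4 w.p. 3/100, 5 w.p. 1/50, 6 w.p. 1/25, …
E[payout] = (1/100)·1 + (1/50)·2 + (1/50)·3 + (3/100)·4 + (1/50)·5 + (1/25)·6 + (1/50)·7 + (1/25)·8 + (3/100)·9 + (1/25)·10 + (1/25)·12 + (1/50)·14 + (1/50)·15 + (3/100)·16 + (1/25)·18 + (1/25)·20 + (1/50)·21 + (1/25)·24 + (1/100)·25 + (1/50)·27 + (1/50)·28 + (1/25)·30 + (1/50)·32 + (1/50)·35 + (3/100)·36 + (1/25)·40 + (1/50)·42 + (1/50)·45 + (1/50)·48 + (1/100)·49 + (1/50)·50 + (1/50)·54 + (1/50)·56 + (1/50)·60 + (1/50)·63 + (1/100)·64 + (1/50)·70 + (1/50)·72 + (1/50)·80 + (1/100)·81 + (1/50)·90 + (1/100)·100 = 121/4
Expected profit = 121/4 − 3 = 109/4

109/4 dollars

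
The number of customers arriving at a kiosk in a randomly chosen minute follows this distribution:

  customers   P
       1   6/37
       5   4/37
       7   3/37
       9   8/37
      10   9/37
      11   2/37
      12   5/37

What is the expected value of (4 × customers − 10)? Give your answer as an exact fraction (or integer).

E[4x-10] = (6/37)·(-6) + (4/37)·10 + (3/37)·18 + (8/37)·26 + (9/37)·30 + (2/37)·34 + (5/37)·38
     = 794/37

794/37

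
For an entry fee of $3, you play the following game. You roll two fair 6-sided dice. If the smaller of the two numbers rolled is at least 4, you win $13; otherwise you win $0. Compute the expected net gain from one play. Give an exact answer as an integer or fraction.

E[payout] = (3/4)·0 + (1/4)·13 = 13/4
Expected profit = 13/4 − 3 = 1/4

1/4 dollars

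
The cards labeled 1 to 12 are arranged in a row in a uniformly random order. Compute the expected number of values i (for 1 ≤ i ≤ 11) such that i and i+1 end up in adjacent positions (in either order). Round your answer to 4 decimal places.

For each i ∈ {1,…,11}, let Xᵢ = 1 if i and i+1 are adjacent. P(Xᵢ=1) = 2·(12−1)!/12! = 2/12.
By linearity, E[ΣXᵢ] = (11)·(2/12) = 11/6.
≈ 1.8333

1.8333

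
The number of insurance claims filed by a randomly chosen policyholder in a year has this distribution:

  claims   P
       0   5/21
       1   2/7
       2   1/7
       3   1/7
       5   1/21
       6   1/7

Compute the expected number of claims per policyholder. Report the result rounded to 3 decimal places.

2.095

E[X] = (5/21)·0 + (2/7)·1 + (1/7)·2 + (1/7)·3 + (1/21)·5 + (1/7)·6
     = 44/21 ≈ 2.095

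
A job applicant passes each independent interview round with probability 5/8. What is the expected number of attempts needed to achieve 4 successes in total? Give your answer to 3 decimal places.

6.400

By linearity (sum of 4 independent geometric waits), E[trials] = 4/p = 4/(5/8) = 32/5.
≈ 6.400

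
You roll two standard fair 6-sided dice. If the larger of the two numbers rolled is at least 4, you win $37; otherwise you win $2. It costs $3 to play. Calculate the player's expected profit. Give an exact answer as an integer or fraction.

E[payout] = (1/4)·2 + (3/4)·37 = 113/4
Expected profit = 113/4 − 3 = 101/4

101/4 dollars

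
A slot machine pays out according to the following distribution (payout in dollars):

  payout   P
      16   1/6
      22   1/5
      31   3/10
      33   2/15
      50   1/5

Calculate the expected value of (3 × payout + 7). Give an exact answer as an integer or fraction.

993/10

E[3x+7] = (1/6)·55 + (1/5)·73 + (3/10)·100 + (2/15)·106 + (1/5)·157
     = 993/10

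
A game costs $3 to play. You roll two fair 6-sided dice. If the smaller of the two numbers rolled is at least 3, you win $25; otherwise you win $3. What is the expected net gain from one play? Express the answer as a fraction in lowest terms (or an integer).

E[payout] = (5/9)·3 + (4/9)·25 = 115/9
Expected profit = 115/9 − 3 = 88/9

88/9 dollars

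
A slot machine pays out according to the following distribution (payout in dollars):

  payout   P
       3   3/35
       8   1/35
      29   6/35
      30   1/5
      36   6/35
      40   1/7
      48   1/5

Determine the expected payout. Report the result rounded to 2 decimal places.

$32.94

E[X] = (3/35)·3 + (1/35)·8 + (6/35)·29 + (1/5)·30 + (6/35)·36 + (1/7)·40 + (1/5)·48
     = 1153/35 ≈ 32.94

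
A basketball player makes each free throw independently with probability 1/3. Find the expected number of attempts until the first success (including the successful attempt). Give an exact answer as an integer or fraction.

For a geometric distribution, E[trials] = 1/p = 1/(1/3) = 3.

3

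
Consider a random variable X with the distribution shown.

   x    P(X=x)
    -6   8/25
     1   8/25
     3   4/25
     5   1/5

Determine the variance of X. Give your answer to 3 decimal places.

E[X] = (8/25)·(-6) + (8/25)·1 + (4/25)·3 + (1/5)·5 = -3/25
E[X²] = (8/25)·36 + (8/25)·1 + (4/25)·9 + (1/5)·25 = 457/25
Var(X) = 457/25 − (-3/25)² = 11416/625 ≈ 18.266

18.266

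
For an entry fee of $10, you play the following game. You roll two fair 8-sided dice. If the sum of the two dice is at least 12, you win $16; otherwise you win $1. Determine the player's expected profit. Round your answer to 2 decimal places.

E[payout] = (49/64)·1 + (15/64)·16 = 289/64
Expected profit = 289/64 − 10 = -351/64 ≈ -$5.48

-$5.48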